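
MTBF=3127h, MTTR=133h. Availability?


Availability = MTBF / (MTBF + MTTR)
Availability = 3127 / (3127 + 133)
Availability = 3127 / 3260
Availability = 95.9202%

95.9202%


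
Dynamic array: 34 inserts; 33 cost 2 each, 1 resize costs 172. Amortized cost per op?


Formula: Amortized cost = Total cost / Operations
Total cost = (33 * 2) + (1 * 172)
Total cost = 66 + 172 = 238
Amortized = 238 / 34 = 7.0

7.0


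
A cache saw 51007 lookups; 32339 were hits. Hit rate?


Formula: hit rate = hits / (hits + misses) * 100
hit rate = 32339 / (32339 + 18668) * 100
hit rate = 32339 / 51007 * 100
hit rate = 63.4%

63.4%


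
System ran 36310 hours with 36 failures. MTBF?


Formula: MTBF = Total operating time / Number of failures
MTBF = 36310 / 36
MTBF = 1008.61 hours

1008.61 hours


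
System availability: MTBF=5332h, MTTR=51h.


Availability = MTBF / (MTBF + MTTR)
Availability = 5332 / (5332 + 51)
Availability = 5332 / 5383
Availability = 99.0526%

99.0526%


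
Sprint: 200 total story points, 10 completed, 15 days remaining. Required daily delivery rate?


Formula: Required rate = Remaining points / Days left
Remaining = 200 - 10 = 190 points
Required rate = 190 / 15 = 12.67 points/day

12.67 points/day


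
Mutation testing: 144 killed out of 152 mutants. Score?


Mutation score = killed / total * 100
Mutation score = 144 / 152 * 100
Mutation score = 94.74%

94.74%


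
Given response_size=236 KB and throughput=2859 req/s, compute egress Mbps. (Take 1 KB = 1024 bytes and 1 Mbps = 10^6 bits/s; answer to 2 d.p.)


Formula: Mbps = payload_bytes * RPS * 8 / 1e6
Payload per request = 236 KB = 236 * 1024 = 241664 bytes
Total bytes/sec = 241664 * 2859 = 690917376
Total bits/sec = 690917376 * 8 = 5527339008
Mbps = 5527339008 / 1e6 = 5527.34

5527.34 Mbps


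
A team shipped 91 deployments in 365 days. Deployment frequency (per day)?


Formula: deployments per day = releases / days
= 91 / 365
= 0.249 deploys/day
(equivalently, 1.75 deploys/week)

0.249 deploys/day


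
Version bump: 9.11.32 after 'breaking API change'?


Current: 9.11.32
Change category: 'breaking API change' → major bump
SemVer rule: major bump → increment MAJOR, reset MINOR and PATCH to 0
New: 10.0.0

10.0.0


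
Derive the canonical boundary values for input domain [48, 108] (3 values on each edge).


Range: [48, 108]
Boundaries: just below min, min, min+1, max-1, max, just above max
Values: [47, 48, 49, 107, 108, 109]

[47, 48, 49, 107, 108, 109]


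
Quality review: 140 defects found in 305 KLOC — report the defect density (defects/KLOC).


Defect density = defects / KLOC
Defect density = 140 / 305
Defect density = 0.459 defects/KLOC

0.459 defects/KLOC


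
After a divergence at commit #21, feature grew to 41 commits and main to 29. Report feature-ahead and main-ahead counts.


Common ancestor: commit #21
feature commits after divergence: 41 - 21 = 20
main commits after divergence: 29 - 21 = 8
feature is 20 commits ahead of main
main is 8 commits ahead of feature

feature ahead: 20, main ahead: 8


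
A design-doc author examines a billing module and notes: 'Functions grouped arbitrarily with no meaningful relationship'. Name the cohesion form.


Reasoning: Worst: random grouping
Type: Coincidental cohesion

Coincidental cohesion


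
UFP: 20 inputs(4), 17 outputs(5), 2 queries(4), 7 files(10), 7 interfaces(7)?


UFP = EI*4 + EO*5 + EQ*4 + ILF*10 + EIF*7
UFP = 20*4 + 17*5 + 2*4 + 7*10 + 7*7
UFP = 80 + 85 + 8 + 70 + 49
UFP = 292

292


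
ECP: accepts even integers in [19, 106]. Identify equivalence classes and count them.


Constraint: even integers in [19, 106]
Class 1: x < 19 — out-of-range invalid
Class 2: x in [19,106] but odd — wrong type invalid
Class 3: x in [19,106] and even — valid
Class 4: x > 106 — out-of-range invalid
Total equivalence classes: 4

4 equivalence classes


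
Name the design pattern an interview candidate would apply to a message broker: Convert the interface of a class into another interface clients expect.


This matches the Adapter pattern

Adapter


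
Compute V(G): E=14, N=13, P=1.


Formula: V(G) = E - N + 2P
V(G) = 14 - 13 + 2*1
V(G) = 1 + 2
V(G) = 3

3


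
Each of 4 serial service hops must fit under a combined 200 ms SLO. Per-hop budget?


Formula: per_stage = total_budget / stages
per_stage = 200 / 4
per_stage = 50.0 ms

50.0 ms


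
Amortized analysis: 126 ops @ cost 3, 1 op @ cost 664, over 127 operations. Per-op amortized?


Formula: Amortized cost = Total cost / Operations
Total cost = (126 * 3) + (1 * 664)
Total cost = 378 + 664 = 1042
Amortized = 1042 / 127 = 8.2047

8.2047


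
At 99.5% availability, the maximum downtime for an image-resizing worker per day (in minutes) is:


Formula: allowed downtime = period * (100 - SLA) / 100
Period (day) = 1440 minutes
Unavailability fraction = (100 - 99.5) / 100
Allowed downtime = 1440 * (100 - 99.5) / 100
Allowed downtime = 7.2 minutes

7.2 minutes


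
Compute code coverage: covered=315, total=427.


Coverage = covered / total * 100
Coverage = 315 / 427 * 100
Coverage = 73.77%

73.77%


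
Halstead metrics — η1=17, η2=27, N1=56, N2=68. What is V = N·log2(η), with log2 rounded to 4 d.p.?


Formula: V = N * log2(η), where N = N1 + N2 and η = η1 + η2
η = 17 + 27 = 44
N = 56 + 68 = 124
log2(44) ≈ 5.4594
V = 124 * 5.4594 = 676.97

676.97


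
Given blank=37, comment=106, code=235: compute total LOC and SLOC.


Total LOC = blank + comment + code
Total LOC = 37 + 106 + 235 = 378
SLOC (source only) = code = 235

Total LOC: 378, SLOC: 235


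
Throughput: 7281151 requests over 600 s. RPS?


Formula: throughput = requests / seconds
throughput = 7281151 / 600
throughput = 12135.25 requests/second

12135.25 requests/second


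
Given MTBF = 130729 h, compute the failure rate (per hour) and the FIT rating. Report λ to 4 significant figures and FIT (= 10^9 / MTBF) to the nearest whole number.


Formula: λ = 1 / MTBF; FIT = λ × 1e9 = 1e9 / MTBF
λ = 1 / 130729 ≈ 7.649e-06 failures/hour
FIT = 1e9 / 130729 ≈ 7649 failures per 1e9 hours (nearest whole number)

λ = 7.649e-06 /h, FIT = 7649


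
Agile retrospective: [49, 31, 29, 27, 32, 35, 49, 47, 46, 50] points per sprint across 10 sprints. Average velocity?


Formula: Avg velocity = Total points / Number of sprints
Points: [49, 31, 29, 27, 32, 35, 49, 47, 46, 50]
Sum = 49 + 31 + 29 + 27 + 32 + 35 + 49 + 47 + 46 + 50 = 395
Avg velocity = 395 / 10 = 39.5 points/sprint

39.5 points/sprint


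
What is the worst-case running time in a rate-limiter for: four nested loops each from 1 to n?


Reasoning: four levels of nesting
Complexity: O(n^4)

O(n^4)


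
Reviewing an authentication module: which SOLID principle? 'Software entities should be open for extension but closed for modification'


This describes the Open/Closed Principle (OCP)

Open/Closed Principle (OCP)


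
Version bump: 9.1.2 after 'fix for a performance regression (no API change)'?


Current: 9.1.2
Change category: 'fix for a performance regression (no API change)' → patch bump
SemVer rule: patch bump → increment PATCH (MAJOR and MINOR unchanged)
New: 9.1.3

9.1.3


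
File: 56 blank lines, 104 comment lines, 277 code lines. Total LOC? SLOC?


Total LOC = blank + comment + code
Total LOC = 56 + 104 + 277 = 437
SLOC (source only) = code = 277

Total LOC: 437, SLOC: 277


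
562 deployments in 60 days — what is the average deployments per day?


Formula: deployments per day = releases / days
= 562 / 60
= 9.367 deploys/day
(equivalently, 65.57 deploys/week)

9.367 deploys/day


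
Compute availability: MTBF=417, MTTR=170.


Availability = MTBF / (MTBF + MTTR)
Availability = 417 / (417 + 170)
Availability = 417 / 587
Availability = 71.0392%

71.0392%


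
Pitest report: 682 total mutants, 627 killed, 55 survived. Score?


Mutation score = killed / total * 100
Mutation score = 627 / 682 * 100
Mutation score = 91.94%

91.94%


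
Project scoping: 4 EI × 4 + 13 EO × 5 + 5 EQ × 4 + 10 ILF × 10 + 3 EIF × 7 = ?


UFP = EI*4 + EO*5 + EQ*4 + ILF*10 + EIF*7
UFP = 4*4 + 13*5 + 5*4 + 10*10 + 3*7
UFP = 16 + 65 + 20 + 100 + 21
UFP = 222

222


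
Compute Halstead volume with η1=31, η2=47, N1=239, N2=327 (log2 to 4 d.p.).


Formula: V = N * log2(η), where N = N1 + N2 and η = η1 + η2
η = 31 + 47 = 78
N = 239 + 327 = 566
log2(78) ≈ 6.2854
V = 566 * 6.2854 = 3557.54

3557.54


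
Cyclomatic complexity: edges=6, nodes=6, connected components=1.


Formula: V(G) = E - N + 2P
V(G) = 6 - 6 + 2*1
V(G) = 0 + 2
V(G) = 2

2


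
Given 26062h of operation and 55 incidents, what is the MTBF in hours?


Formula: MTBF = Total operating time / Number of failures
MTBF = 26062 / 55
MTBF = 473.85 hours

473.85 hours


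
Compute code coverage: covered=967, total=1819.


Coverage = covered / total * 100
Coverage = 967 / 1819 * 100
Coverage = 53.16%

53.16%


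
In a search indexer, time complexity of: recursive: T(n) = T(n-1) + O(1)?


Reasoning: linear recursion with constant work per frame
Complexity: O(n)

O(n)


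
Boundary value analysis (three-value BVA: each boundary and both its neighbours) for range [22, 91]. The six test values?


Range: [22, 91]
Boundaries: just below min, min, min+1, max-1, max, just above max
Values: [21, 22, 23, 90, 91, 92]

[21, 22, 23, 90, 91, 92]


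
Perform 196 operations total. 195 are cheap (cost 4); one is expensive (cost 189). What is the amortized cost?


Formula: Amortized cost = Total cost / Operations
Total cost = (195 * 4) + (1 * 189)
Total cost = 780 + 189 = 969
Amortized = 969 / 196 = 4.9439

4.9439


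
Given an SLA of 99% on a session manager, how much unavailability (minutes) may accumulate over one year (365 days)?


Formula: allowed downtime = period * (100 - SLA) / 100
Period (year (365 days)) = 525600 minutes
Unavailability fraction = (100 - 99.0) / 100
Allowed downtime = 525600 * (100 - 99.0) / 100
Allowed downtime = 5256.0 minutes

5256.0 minutes


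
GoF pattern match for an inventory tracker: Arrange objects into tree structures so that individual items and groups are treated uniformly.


This matches the Composite pattern

Composite


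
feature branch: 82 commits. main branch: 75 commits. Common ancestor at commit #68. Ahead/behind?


Common ancestor: commit #68
feature commits after divergence: 82 - 68 = 14
main commits after divergence: 75 - 68 = 7
feature is 14 commits ahead of main
main is 7 commits ahead of feature

feature ahead: 14, main ahead: 7


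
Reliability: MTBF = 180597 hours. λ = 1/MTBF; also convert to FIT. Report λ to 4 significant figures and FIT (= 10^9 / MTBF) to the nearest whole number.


Formula: λ = 1 / MTBF; FIT = λ × 1e9 = 1e9 / MTBF
λ = 1 / 180597 ≈ 5.537e-06 failures/hour
FIT = 1e9 / 180597 ≈ 5537 failures per 1e9 hours (nearest whole number)

λ = 5.537e-06 /h, FIT = 5537


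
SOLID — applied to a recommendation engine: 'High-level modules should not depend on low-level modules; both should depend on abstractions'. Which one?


This describes the Dependency Inversion Principle (DIP)

Dependency Inversion Principle (DIP)


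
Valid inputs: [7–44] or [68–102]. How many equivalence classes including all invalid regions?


Valid ranges: [7,44] and [68,102]
Class 1: x < 7 — invalid
Class 2: 7 ≤ x ≤ 44 — valid
Class 3: 44 < x < 68 — invalid (gap between ranges)
Class 4: 68 ≤ x ≤ 102 — valid
Class 5: x > 102 — invalid
Total equivalence classes: 5

5 equivalence classes


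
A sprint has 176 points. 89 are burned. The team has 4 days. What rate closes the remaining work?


Formula: Required rate = Remaining points / Days left
Remaining = 176 - 89 = 87 points
Required rate = 87 / 4 = 21.75 points/day

21.75 points/day


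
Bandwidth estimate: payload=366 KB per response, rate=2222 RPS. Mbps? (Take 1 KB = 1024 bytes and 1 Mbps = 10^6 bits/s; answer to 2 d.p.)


Formula: Mbps = payload_bytes * RPS * 8 / 1e6
Payload per request = 366 KB = 366 * 1024 = 374784 bytes
Total bytes/sec = 374784 * 2222 = 832770048
Total bits/sec = 832770048 * 8 = 6662160384
Mbps = 6662160384 / 1e6 = 6662.16

6662.16 Mbps


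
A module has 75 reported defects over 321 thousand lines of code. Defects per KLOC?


Defect density = defects / KLOC
Defect density = 75 / 321
Defect density = 0.234 defects/KLOC

0.234 defects/KLOC


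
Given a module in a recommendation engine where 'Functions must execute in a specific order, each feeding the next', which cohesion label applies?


Reasoning: Output of one is input to next
Type: Sequential cohesion

Sequential cohesion


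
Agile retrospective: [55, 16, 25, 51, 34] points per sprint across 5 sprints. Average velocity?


Formula: Avg velocity = Total points / Number of sprints
Points: [55, 16, 25, 51, 34]
Sum = 55 + 16 + 25 + 51 + 34 = 181
Avg velocity = 181 / 5 = 36.2 points/sprint

36.2 points/sprint


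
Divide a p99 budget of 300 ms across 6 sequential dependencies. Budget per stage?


Formula: per_stage = total_budget / stages
per_stage = 300 / 6
per_stage = 50.0 ms

50.0 ms


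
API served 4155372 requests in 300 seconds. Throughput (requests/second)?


Formula: throughput = requests / seconds
throughput = 4155372 / 300
throughput = 13851.24 requests/second

13851.24 requests/second


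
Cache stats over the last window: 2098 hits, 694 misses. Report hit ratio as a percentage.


Formula: hit rate = hits / (hits + misses) * 100
hit rate = 2098 / (2098 + 694) * 100
hit rate = 2098 / 2792 * 100
hit rate = 75.14%

75.14%


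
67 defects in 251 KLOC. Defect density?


Defect density = defects / KLOC
Defect density = 67 / 251
Defect density = 0.267 defects/KLOC

0.267 defects/KLOC


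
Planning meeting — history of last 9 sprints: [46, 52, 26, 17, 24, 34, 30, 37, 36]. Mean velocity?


Formula: Avg velocity = Total points / Number of sprints
Points: [46, 52, 26, 17, 24, 34, 30, 37, 36]
Sum = 46 + 52 + 26 + 17 + 24 + 34 + 30 + 37 + 36 = 302
Avg velocity = 302 / 9 = 33.56 points/sprint

33.56 points/sprint


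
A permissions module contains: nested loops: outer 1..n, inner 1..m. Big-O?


Reasoning: product of independent bounds
Complexity: O(n*m)

O(n*m)


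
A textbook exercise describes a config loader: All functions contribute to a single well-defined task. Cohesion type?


Reasoning: Best: single purpose
Type: Functional cohesion

Functional cohesion


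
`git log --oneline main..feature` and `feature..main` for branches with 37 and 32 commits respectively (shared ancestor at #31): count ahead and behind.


Common ancestor: commit #31
feature commits after divergence: 37 - 31 = 6
main commits after divergence: 32 - 31 = 1
feature is 6 commits ahead of main
main is 1 commits ahead of feature

feature ahead: 6, main ahead: 1


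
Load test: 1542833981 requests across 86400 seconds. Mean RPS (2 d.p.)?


Formula: throughput = requests / seconds
throughput = 1542833981 / 86400
throughput = 17856.87 requests/second

17856.87 requests/second


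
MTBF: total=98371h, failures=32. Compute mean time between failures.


Formula: MTBF = Total operating time / Number of failures
MTBF = 98371 / 32
MTBF = 3074.09 hours

3074.09 hours


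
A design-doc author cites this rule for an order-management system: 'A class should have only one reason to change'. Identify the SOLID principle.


This describes the Single Responsibility Principle (SRP)

Single Responsibility Principle (SRP)


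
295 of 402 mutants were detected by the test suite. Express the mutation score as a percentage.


Mutation score = killed / total * 100
Mutation score = 295 / 402 * 100
Mutation score = 73.38%

73.38%


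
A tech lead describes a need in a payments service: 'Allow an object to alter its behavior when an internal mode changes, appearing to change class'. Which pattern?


This matches the State pattern

State


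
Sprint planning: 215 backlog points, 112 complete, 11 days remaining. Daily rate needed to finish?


Formula: Required rate = Remaining points / Days left
Remaining = 215 - 112 = 103 points
Required rate = 103 / 11 = 9.36 points/day

9.36 points/day


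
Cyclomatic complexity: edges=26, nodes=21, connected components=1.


Formula: V(G) = E - N + 2P
V(G) = 26 - 21 + 2*1
V(G) = 5 + 2
V(G) = 7

7


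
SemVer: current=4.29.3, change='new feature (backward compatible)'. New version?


Current: 4.29.3
Change category: 'new feature (backward compatible)' → minor bump
SemVer rule: minor bump → increment MINOR, reset PATCH to 0 (MAJOR unchanged)
New: 4.30.0

4.30.0


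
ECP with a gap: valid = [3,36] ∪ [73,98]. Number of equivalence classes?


Valid ranges: [3,36] and [73,98]
Class 1: x < 3 — invalid
Class 2: 3 ≤ x ≤ 36 — valid
Class 3: 36 < x < 73 — invalid (gap between ranges)
Class 4: 73 ≤ x ≤ 98 — valid
Class 5: x > 98 — invalid
Total equivalence classes: 5

5 equivalence classes


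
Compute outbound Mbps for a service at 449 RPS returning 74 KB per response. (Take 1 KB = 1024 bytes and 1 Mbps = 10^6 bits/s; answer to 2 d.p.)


Formula: Mbps = payload_bytes * RPS * 8 / 1e6
Payload per request = 74 KB = 74 * 1024 = 75776 bytes
Total bytes/sec = 75776 * 449 = 34023424
Total bits/sec = 34023424 * 8 = 272187392
Mbps = 272187392 / 1e6 = 272.19

272.19 Mbps


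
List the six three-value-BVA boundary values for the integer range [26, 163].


Range: [26, 163]
Boundaries: just below min, min, min+1, max-1, max, just above max
Values: [25, 26, 27, 162, 163, 164]

[25, 26, 27, 162, 163, 164]


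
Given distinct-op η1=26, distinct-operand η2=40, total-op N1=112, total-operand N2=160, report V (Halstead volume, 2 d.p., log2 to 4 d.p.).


Formula: V = N * log2(η), where N = N1 + N2 and η = η1 + η2
η = 26 + 40 = 66
N = 112 + 160 = 272
log2(66) ≈ 6.0444
V = 272 * 6.0444 = 1644.08

1644.08


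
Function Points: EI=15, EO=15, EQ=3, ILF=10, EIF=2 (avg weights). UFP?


UFP = EI*4 + EO*5 + EQ*4 + ILF*10 + EIF*7
UFP = 15*4 + 15*5 + 3*4 + 10*10 + 2*7
UFP = 60 + 75 + 12 + 100 + 14
UFP = 261

261


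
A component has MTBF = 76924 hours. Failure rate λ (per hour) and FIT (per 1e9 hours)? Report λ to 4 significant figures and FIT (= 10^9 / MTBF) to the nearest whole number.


Formula: λ = 1 / MTBF; FIT = λ × 1e9 = 1e9 / MTBF
λ = 1 / 76924 ≈ 1.300e-05 failures/hour
FIT = 1e9 / 76924 ≈ 13000 failures per 1e9 hours (nearest whole number)

λ = 1.300e-05 /h, FIT = 13000


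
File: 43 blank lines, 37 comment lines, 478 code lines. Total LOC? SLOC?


Total LOC = blank + comment + code
Total LOC = 43 + 37 + 478 = 558
SLOC (source only) = code = 478

Total LOC: 558, SLOC: 478


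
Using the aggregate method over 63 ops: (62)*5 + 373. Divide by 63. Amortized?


Formula: Amortized cost = Total cost / Operations
Total cost = (62 * 5) + (1 * 373)
Total cost = 310 + 373 = 683
Amortized = 683 / 63 = 10.8413

10.8413


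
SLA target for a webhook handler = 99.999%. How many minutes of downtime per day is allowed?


Formula: allowed downtime = period * (100 - SLA) / 100
Period (day) = 1440 minutes
Unavailability fraction = (100 - 99.999) / 100
Allowed downtime = 1440 * (100 - 99.999) / 100
Allowed downtime = 0.0144 minutes

0.0144 minutes


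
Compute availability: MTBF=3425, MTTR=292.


Availability = MTBF / (MTBF + MTTR)
Availability = 3425 / (3425 + 292)
Availability = 3425 / 3717
Availability = 92.1442%

92.1442%


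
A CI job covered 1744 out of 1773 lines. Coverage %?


Coverage = covered / total * 100
Coverage = 1744 / 1773 * 100
Coverage = 98.36%

98.36%


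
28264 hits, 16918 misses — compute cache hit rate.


Formula: hit rate = hits / (hits + misses) * 100
hit rate = 28264 / (28264 + 16918) * 100
hit rate = 28264 / 45182 * 100
hit rate = 62.56%

62.56%


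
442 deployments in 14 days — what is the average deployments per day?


Formula: deployments per day = releases / days
= 442 / 14
= 31.571 deploys/day
(equivalently, 221.0 deploys/week)

31.571 deploys/day


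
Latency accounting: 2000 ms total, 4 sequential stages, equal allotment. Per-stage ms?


Formula: per_stage = total_budget / stages
per_stage = 2000 / 4
per_stage = 500.0 ms

500.0 ms


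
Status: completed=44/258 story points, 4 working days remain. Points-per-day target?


Formula: Required rate = Remaining points / Days left
Remaining = 258 - 44 = 214 points
Required rate = 214 / 4 = 53.5 points/day

53.5 points/day


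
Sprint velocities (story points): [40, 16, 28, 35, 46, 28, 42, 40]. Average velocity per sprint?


Formula: Avg velocity = Total points / Number of sprints
Points: [40, 16, 28, 35, 46, 28, 42, 40]
Sum = 40 + 16 + 28 + 35 + 46 + 28 + 42 + 40 = 275
Avg velocity = 275 / 8 = 34.38 points/sprint

34.38 points/sprint


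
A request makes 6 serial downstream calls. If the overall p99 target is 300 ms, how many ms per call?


Formula: per_stage = total_budget / stages
per_stage = 300 / 6
per_stage = 50.0 ms

50.0 ms


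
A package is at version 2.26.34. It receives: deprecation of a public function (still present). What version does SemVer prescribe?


Current: 2.26.34
Change category: 'deprecation of a public function (still present)' → minor bump
SemVer rule: minor bump → increment MINOR, reset PATCH to 0 (MAJOR unchanged)
New: 2.27.0

2.27.0


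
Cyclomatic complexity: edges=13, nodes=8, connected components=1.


Formula: V(G) = E - N + 2P
V(G) = 13 - 8 + 2*1
V(G) = 5 + 2
V(G) = 7

7


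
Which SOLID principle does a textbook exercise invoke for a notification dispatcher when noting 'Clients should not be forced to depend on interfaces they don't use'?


This describes the Interface Segregation Principle (ISP)

Interface Segregation Principle (ISP)


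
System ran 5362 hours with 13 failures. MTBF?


Formula: MTBF = Total operating time / Number of failures
MTBF = 5362 / 13
MTBF = 412.46 hours

412.46 hours


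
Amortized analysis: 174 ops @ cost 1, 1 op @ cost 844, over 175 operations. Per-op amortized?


Formula: Amortized cost = Total cost / Operations
Total cost = (174 * 1) + (1 * 844)
Total cost = 174 + 844 = 1018
Amortized = 1018 / 175 = 5.8171

5.8171


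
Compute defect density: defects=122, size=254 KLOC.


Defect density = defects / KLOC
Defect density = 122 / 254
Defect density = 0.48 defects/KLOC

0.48 defects/KLOC


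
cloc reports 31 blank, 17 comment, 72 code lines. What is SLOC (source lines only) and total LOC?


Total LOC = blank + comment + code
Total LOC = 31 + 17 + 72 = 120
SLOC (source only) = code = 72

Total LOC: 120, SLOC: 72


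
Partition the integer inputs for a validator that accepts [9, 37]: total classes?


Valid range: [9, 37]
Class 1: x < 9 — invalid
Class 2: 9 ≤ x ≤ 37 — valid
Class 3: x > 37 — invalid
Total equivalence classes: 3

3 equivalence classes


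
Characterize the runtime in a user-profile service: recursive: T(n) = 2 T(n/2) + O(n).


Reasoning: master theorem case 2 (merge-sort recurrence)
Complexity: O(n log n)

O(n log n)


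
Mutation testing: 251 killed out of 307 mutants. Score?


Mutation score = killed / total * 100
Mutation score = 251 / 307 * 100
Mutation score = 81.76%

81.76%


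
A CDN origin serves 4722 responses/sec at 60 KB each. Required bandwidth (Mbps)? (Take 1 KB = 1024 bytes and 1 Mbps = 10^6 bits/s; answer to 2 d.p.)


Formula: Mbps = payload_bytes * RPS * 8 / 1e6
Payload per request = 60 KB = 60 * 1024 = 61440 bytes
Total bytes/sec = 61440 * 4722 = 290119680
Total bits/sec = 290119680 * 8 = 2320957440
Mbps = 2320957440 / 1e6 = 2320.96

2320.96 Mbps


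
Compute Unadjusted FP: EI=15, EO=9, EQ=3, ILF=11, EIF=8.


UFP = EI*4 + EO*5 + EQ*4 + ILF*10 + EIF*7
UFP = 15*4 + 9*5 + 3*4 + 11*10 + 8*7
UFP = 60 + 45 + 12 + 110 + 56
UFP = 283

283


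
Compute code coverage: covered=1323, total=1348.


Coverage = covered / total * 100
Coverage = 1323 / 1348 * 100
Coverage = 98.15%

98.15%


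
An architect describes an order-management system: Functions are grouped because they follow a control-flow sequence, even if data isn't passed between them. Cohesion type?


Reasoning: Grouped by order of execution within a routine, not by data flow
Type: Procedural cohesion

Procedural cohesion


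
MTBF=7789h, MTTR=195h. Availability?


Availability = MTBF / (MTBF + MTTR)
Availability = 7789 / (7789 + 195)
Availability = 7789 / 7984
Availability = 97.5576%

97.5576%


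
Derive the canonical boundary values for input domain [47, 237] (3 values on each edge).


Range: [47, 237]
Boundaries: just below min, min, min+1, max-1, max, just above max
Values: [46, 47, 48, 236, 237, 238]

[46, 47, 48, 236, 237, 238]


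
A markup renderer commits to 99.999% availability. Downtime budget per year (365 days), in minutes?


Formula: allowed downtime = period * (100 - SLA) / 100
Period (year (365 days)) = 525600 minutes
Unavailability fraction = (100 - 99.999) / 100
Allowed downtime = 525600 * (100 - 99.999) / 100
Allowed downtime = 5.256 minutes

5.256 minutes


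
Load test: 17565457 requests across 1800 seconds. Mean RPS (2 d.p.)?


Formula: throughput = requests / seconds
throughput = 17565457 / 1800
throughput = 9758.59 requests/second

9758.59 requests/second


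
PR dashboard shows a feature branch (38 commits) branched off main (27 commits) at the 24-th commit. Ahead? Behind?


Common ancestor: commit #24
feature commits after divergence: 38 - 24 = 14
main commits after divergence: 27 - 24 = 3
feature is 14 commits ahead of main
main is 3 commits ahead of feature

feature ahead: 14, main ahead: 3


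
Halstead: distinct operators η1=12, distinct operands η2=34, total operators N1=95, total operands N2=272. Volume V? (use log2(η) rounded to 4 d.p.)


Formula: V = N * log2(η), where N = N1 + N2 and η = η1 + η2
η = 12 + 34 = 46
N = 95 + 272 = 367
log2(46) ≈ 5.5236
V = 367 * 5.5236 = 2027.16

2027.16


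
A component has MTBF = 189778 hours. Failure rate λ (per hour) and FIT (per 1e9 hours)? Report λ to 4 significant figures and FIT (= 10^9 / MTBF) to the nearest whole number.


Formula: λ = 1 / MTBF; FIT = λ × 1e9 = 1e9 / MTBF
λ = 1 / 189778 ≈ 5.269e-06 failures/hour
FIT = 1e9 / 189778 ≈ 5269 failures per 1e9 hours (nearest whole number)

λ = 5.269e-06 /h, FIT = 5269


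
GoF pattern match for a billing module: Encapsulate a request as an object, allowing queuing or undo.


This matches the Command pattern

Command


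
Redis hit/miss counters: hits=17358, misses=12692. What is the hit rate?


Formula: hit rate = hits / (hits + misses) * 100
hit rate = 17358 / (17358 + 12692) * 100
hit rate = 17358 / 30050 * 100
hit rate = 57.76%

57.76%


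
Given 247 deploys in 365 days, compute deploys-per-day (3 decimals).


Formula: deployments per day = releases / days
= 247 / 365
= 0.677 deploys/day
(equivalently, 4.74 deploys/week)

0.677 deploys/day


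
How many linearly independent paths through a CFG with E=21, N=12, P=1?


Formula: V(G) = E - N + 2P
V(G) = 21 - 12 + 2*1
V(G) = 9 + 2
V(G) = 11

11


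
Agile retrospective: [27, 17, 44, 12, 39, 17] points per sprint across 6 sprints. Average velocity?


Formula: Avg velocity = Total points / Number of sprints
Points: [27, 17, 44, 12, 39, 17]
Sum = 27 + 17 + 44 + 12 + 39 + 17 = 156
Avg velocity = 156 / 6 = 26.0 points/sprint

26.0 points/sprint


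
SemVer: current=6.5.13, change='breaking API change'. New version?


Current: 6.5.13
Change category: 'breaking API change' → major bump
SemVer rule: major bump → increment MAJOR, reset MINOR and PATCH to 0
New: 7.0.0

7.0.0


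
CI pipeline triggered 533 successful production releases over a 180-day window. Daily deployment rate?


Formula: deployments per day = releases / days
= 533 / 180
= 2.961 deploys/day
(equivalently, 20.73 deploys/week)

2.961 deploys/day


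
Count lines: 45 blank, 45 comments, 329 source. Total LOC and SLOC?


Total LOC = blank + comment + code
Total LOC = 45 + 45 + 329 = 419
SLOC (source only) = code = 329

Total LOC: 419, SLOC: 329


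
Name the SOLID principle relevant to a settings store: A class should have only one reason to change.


This describes the Single Responsibility Principle (SRP)

Single Responsibility Principle (SRP)


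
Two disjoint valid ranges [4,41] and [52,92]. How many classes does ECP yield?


Valid ranges: [4,41] and [52,92]
Class 1: x < 4 — invalid
Class 2: 4 ≤ x ≤ 41 — valid
Class 3: 41 < x < 52 — invalid (gap between ranges)
Class 4: 52 ≤ x ≤ 92 — valid
Class 5: x > 92 — invalid
Total equivalence classes: 5

5 equivalence classes


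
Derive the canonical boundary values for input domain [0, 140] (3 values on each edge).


Range: [0, 140]
Boundaries: just below min, min, min+1, max-1, max, just above max
Values: [-1, 0, 1, 139, 140, 141]

[-1, 0, 1, 139, 140, 141]


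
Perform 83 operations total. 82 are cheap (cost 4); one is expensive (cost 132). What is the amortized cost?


Formula: Amortized cost = Total cost / Operations
Total cost = (82 * 4) + (1 * 132)
Total cost = 328 + 132 = 460
Amortized = 460 / 83 = 5.5422

5.5422


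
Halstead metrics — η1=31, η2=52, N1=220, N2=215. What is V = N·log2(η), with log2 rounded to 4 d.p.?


Formula: V = N * log2(η), where N = N1 + N2 and η = η1 + η2
η = 31 + 52 = 83
N = 220 + 215 = 435
log2(83) ≈ 6.3750
V = 435 * 6.3750 = 2773.13

2773.13


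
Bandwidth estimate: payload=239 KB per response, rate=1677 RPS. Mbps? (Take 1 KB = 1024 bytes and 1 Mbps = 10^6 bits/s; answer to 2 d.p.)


Formula: Mbps = payload_bytes * RPS * 8 / 1e6
Payload per request = 239 KB = 239 * 1024 = 244736 bytes
Total bytes/sec = 244736 * 1677 = 410422272
Total bits/sec = 410422272 * 8 = 3283378176
Mbps = 3283378176 / 1e6 = 3283.38

3283.38 Mbps


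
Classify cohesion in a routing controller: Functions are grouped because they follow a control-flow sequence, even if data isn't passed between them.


Reasoning: Grouped by order of execution within a routine, not by data flow
Type: Procedural cohesion

Procedural cohesion


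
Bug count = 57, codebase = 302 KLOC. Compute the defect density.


Defect density = defects / KLOC
Defect density = 57 / 302
Defect density = 0.189 defects/KLOC

0.189 defects/KLOC


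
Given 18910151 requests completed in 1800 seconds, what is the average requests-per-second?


Formula: throughput = requests / seconds
throughput = 18910151 / 1800
throughput = 10505.64 requests/second

10505.64 requests/second


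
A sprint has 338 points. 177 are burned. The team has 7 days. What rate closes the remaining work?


Formula: Required rate = Remaining points / Days left
Remaining = 338 - 177 = 161 points
Required rate = 161 / 7 = 23.0 points/day

23.0 points/day


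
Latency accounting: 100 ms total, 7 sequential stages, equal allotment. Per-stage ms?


Formula: per_stage = total_budget / stages
per_stage = 100 / 7
per_stage = 14.29 ms

14.29 ms


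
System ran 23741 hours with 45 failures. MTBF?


Formula: MTBF = Total operating time / Number of failures
MTBF = 23741 / 45
MTBF = 527.58 hours

527.58 hours


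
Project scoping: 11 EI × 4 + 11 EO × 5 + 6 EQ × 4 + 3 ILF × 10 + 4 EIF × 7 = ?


UFP = EI*4 + EO*5 + EQ*4 + ILF*10 + EIF*7
UFP = 11*4 + 11*5 + 6*4 + 3*10 + 4*7
UFP = 44 + 55 + 24 + 30 + 28
UFP = 181

181


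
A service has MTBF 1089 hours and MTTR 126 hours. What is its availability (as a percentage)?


Availability = MTBF / (MTBF + MTTR)
Availability = 1089 / (1089 + 126)
Availability = 1089 / 1215
Availability = 89.6296%

89.6296%


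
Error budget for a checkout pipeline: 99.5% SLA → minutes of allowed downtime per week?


Formula: allowed downtime = period * (100 - SLA) / 100
Period (week) = 10080 minutes
Unavailability fraction = (100 - 99.5) / 100
Allowed downtime = 10080 * (100 - 99.5) / 100
Allowed downtime = 50.4 minutes

50.4 minutes


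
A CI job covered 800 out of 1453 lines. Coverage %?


Coverage = covered / total * 100
Coverage = 800 / 1453 * 100
Coverage = 55.06%

55.06%


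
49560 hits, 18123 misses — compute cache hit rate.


Formula: hit rate = hits / (hits + misses) * 100
hit rate = 49560 / (49560 + 18123) * 100
hit rate = 49560 / 67683 * 100
hit rate = 73.22%

73.22%


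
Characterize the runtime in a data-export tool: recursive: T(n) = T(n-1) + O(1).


Reasoning: linear recursion with constant work per frame
Complexity: O(n)

O(n)


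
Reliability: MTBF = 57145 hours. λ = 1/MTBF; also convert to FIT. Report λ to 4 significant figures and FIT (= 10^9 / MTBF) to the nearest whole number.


Formula: λ = 1 / MTBF; FIT = λ × 1e9 = 1e9 / MTBF
λ = 1 / 57145 ≈ 1.750e-05 failures/hour
FIT = 1e9 / 57145 ≈ 17499 failures per 1e9 hours (nearest whole number)

λ = 1.750e-05 /h, FIT = 17499


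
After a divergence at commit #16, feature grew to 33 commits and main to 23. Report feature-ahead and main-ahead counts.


Common ancestor: commit #16
feature commits after divergence: 33 - 16 = 17
main commits after divergence: 23 - 16 = 7
feature is 17 commits ahead of main
main is 7 commits ahead of feature

feature ahead: 17, main ahead: 7


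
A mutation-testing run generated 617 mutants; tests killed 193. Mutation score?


Mutation score = killed / total * 100
Mutation score = 193 / 617 * 100
Mutation score = 31.28%

31.28%


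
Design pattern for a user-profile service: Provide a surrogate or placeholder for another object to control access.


This matches the Proxy pattern

Proxy


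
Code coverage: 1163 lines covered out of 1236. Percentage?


Coverage = covered / total * 100
Coverage = 1163 / 1236 * 100
Coverage = 94.09%

94.09%


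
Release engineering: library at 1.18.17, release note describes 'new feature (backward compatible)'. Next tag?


Current: 1.18.17
Change category: 'new feature (backward compatible)' → minor bump
SemVer rule: minor bump → increment MINOR, reset PATCH to 0 (MAJOR unchanged)
New: 1.19.0

1.19.0


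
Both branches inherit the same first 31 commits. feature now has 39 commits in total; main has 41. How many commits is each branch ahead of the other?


Common ancestor: commit #31
feature commits after divergence: 39 - 31 = 8
main commits after divergence: 41 - 31 = 10
feature is 8 commits ahead of main
main is 10 commits ahead of feature

feature ahead: 8, main ahead: 10


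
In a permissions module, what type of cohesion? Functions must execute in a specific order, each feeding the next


Reasoning: Output of one is input to next
Type: Sequential cohesion

Sequential cohesion


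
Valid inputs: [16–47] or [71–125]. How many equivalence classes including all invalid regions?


Valid ranges: [16,47] and [71,125]
Class 1: x < 16 — invalid
Class 2: 16 ≤ x ≤ 47 — valid
Class 3: 47 < x < 71 — invalid (gap between ranges)
Class 4: 71 ≤ x ≤ 125 — valid
Class 5: x > 125 — invalid
Total equivalence classes: 5

5 equivalence classes


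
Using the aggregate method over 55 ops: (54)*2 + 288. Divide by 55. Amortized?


Formula: Amortized cost = Total cost / Operations
Total cost = (54 * 2) + (1 * 288)
Total cost = 108 + 288 = 396
Amortized = 396 / 55 = 7.2

7.2


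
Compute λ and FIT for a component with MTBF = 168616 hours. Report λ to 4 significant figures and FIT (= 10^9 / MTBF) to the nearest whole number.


Formula: λ = 1 / MTBF; FIT = λ × 1e9 = 1e9 / MTBF
λ = 1 / 168616 ≈ 5.931e-06 failures/hour
FIT = 1e9 / 168616 ≈ 5931 failures per 1e9 hours (nearest whole number)

λ = 5.931e-06 /h, FIT = 5931


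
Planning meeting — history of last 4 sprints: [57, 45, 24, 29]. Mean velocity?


Formula: Avg velocity = Total points / Number of sprints
Points: [57, 45, 24, 29]
Sum = 57 + 45 + 24 + 29 = 155
Avg velocity = 155 / 4 = 38.75 points/sprint

38.75 points/sprint


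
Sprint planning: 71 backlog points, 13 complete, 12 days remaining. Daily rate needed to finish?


Formula: Required rate = Remaining points / Days left
Remaining = 71 - 13 = 58 points
Required rate = 58 / 12 = 4.83 points/day

4.83 points/day


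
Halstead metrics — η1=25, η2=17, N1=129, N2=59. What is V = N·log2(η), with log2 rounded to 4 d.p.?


Formula: V = N * log2(η), where N = N1 + N2 and η = η1 + η2
η = 25 + 17 = 42
N = 129 + 59 = 188
log2(42) ≈ 5.3923
V = 188 * 5.3923 = 1013.75

1013.75


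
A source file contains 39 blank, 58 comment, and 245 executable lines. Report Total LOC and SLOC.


Total LOC = blank + comment + code
Total LOC = 39 + 58 + 245 = 342
SLOC (source only) = code = 245

Total LOC: 342, SLOC: 245


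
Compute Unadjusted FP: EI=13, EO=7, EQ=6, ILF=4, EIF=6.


UFP = EI*4 + EO*5 + EQ*4 + ILF*10 + EIF*7
UFP = 13*4 + 7*5 + 6*4 + 4*10 + 6*7
UFP = 52 + 35 + 24 + 40 + 42
UFP = 193

193


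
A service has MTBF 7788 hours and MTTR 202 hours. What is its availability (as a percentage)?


Availability = MTBF / (MTBF + MTTR)
Availability = 7788 / (7788 + 202)
Availability = 7788 / 7990
Availability = 97.4718%

97.4718%


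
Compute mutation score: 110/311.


Mutation score = killed / total * 100
Mutation score = 110 / 311 * 100
Mutation score = 35.37%

35.37%


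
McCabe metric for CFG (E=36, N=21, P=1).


Formula: V(G) = E - N + 2P
V(G) = 36 - 21 + 2*1
V(G) = 15 + 2
V(G) = 17

17


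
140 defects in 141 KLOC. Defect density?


Defect density = defects / KLOC
Defect density = 140 / 141
Defect density = 0.993 defects/KLOC

0.993 defects/KLOC


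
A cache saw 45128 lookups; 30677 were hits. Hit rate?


Formula: hit rate = hits / (hits + misses) * 100
hit rate = 30677 / (30677 + 14451) * 100
hit rate = 30677 / 45128 * 100
hit rate = 67.98%

67.98%


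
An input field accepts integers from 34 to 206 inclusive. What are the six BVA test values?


Range: [34, 206]
Boundaries: just below min, min, min+1, max-1, max, just above max
Values: [33, 34, 35, 205, 206, 207]

[33, 34, 35, 205, 206, 207]


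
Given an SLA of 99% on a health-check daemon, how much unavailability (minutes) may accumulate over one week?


Formula: allowed downtime = period * (100 - SLA) / 100
Period (week) = 10080 minutes
Unavailability fraction = (100 - 99.0) / 100
Allowed downtime = 10080 * (100 - 99.0) / 100
Allowed downtime = 100.8 minutes

100.8 minutes


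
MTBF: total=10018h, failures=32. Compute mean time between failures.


Formula: MTBF = Total operating time / Number of failures
MTBF = 10018 / 32
MTBF = 313.06 hours

313.06 hours


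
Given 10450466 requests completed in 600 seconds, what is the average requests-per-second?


Formula: throughput = requests / seconds
throughput = 10450466 / 600
throughput = 17417.44 requests/second

17417.44 requests/second


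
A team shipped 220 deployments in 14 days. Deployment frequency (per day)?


Formula: deployments per day = releases / days
= 220 / 14
= 15.714 deploys/day
(equivalently, 110.0 deploys/week)

15.714 deploys/day


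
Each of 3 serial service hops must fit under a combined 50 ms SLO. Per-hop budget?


Formula: per_stage = total_budget / stages
per_stage = 50 / 3
per_stage = 16.67 ms

16.67 ms


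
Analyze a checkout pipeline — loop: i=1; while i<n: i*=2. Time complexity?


Reasoning: i doubles each step so iterations are log2(n)
Complexity: O(log n)

O(log n)


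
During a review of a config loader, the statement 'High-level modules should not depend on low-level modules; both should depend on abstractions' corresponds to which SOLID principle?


This describes the Dependency Inversion Principle (DIP)

Dependency Inversion Principle (DIP)
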